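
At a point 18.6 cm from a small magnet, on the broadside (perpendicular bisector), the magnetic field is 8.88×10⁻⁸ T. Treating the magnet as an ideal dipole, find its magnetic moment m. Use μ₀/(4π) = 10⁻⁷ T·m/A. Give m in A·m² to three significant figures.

In the equatorial plane B = (μ₀/4π)·m/r³, so m = Br³·4π/(μ₀).
m = (8.88×10⁻⁸)·(0.186)³ / (10⁻⁷) = 0.005714 A·m².

m ≈ 0.00571 A·m²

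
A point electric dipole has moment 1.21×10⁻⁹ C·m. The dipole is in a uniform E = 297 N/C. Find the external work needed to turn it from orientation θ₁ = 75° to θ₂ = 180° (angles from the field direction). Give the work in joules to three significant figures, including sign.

W_ext = ΔU = U(θ₂) − U(θ₁) = −pE cosθ₂ − (−pE cosθ₁) = pE(cosθ₁ − cosθ₂).
W = (1.21×10⁻⁹)(297)·(cos75° − cos180°) = (3.594×10⁻⁷)·(+1.2588) = 4.524×10⁻⁷ J.

W ≈ 4.52×10⁻⁷ J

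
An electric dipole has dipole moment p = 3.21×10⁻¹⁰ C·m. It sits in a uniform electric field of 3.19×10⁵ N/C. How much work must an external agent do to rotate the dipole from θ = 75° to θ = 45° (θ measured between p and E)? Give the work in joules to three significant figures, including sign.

W_ext = ΔU = U(θ₂) − U(θ₁) = −pE cosθ₂ − (−pE cosθ₁) = pE(cosθ₁ − cosθ₂).
W = (3.21×10⁻¹⁰)(3.19×10⁵)·(cos75° − cos45°) = (1.024×10⁻⁴)·(-0.4483) = -4.590×10⁻⁵ J.

W ≈ -4.59×10⁻⁵ J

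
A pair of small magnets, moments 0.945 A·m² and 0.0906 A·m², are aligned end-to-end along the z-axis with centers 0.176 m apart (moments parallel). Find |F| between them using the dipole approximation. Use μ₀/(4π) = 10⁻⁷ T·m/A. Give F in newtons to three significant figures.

F ≈ 5.35×10⁻⁵ N

On-axis B of dipole 1: B = (μ₀/4π)·2m₁/r³. Force on dipole 2: F = m₂·dB/dr.
dB/dr = −(μ₀/4π)·6m₁/r⁴, so |F| = (μ₀/4π)·6m₁m₂/r⁴.
F = 6(10⁻⁷)(0.945)(0.0906)/(0.176)⁴ = 5.354×10⁻⁵ N.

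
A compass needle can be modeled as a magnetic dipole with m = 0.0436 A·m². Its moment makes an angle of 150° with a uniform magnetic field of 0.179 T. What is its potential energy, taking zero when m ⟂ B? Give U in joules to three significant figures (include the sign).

U = −m·B = −mB cosθ.
U = −(0.0436)(0.179)·cos150° = 0.006759 J.

U ≈ 0.00676 J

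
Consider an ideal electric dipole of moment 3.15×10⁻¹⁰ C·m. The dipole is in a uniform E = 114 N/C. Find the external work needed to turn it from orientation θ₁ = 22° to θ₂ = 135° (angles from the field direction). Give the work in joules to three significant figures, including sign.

W ≈ 5.87×10⁻⁸ J

W_ext = ΔU = U(θ₂) − U(θ₁) = −pE cosθ₂ − (−pE cosθ₁) = pE(cosθ₁ − cosθ₂).
W = (3.15×10⁻¹⁰)(114)·(cos22° − cos135°) = (3.591×10⁻⁸)·(+1.6343) = 5.869×10⁻⁸ J.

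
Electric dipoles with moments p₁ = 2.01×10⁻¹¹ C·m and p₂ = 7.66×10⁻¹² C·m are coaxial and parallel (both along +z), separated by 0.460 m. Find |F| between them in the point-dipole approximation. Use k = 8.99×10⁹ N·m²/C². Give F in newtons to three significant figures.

F ≈ 1.85×10⁻¹⁰ N

On-axis field of dipole 1 at distance r: E = 2kp₁/r³. Force on dipole 2 is F = p₂·dE/dr (gradient along axis).
dE/dr = −6kp₁/r⁴, so |F| = 6kp₁p₂/r⁴ (attractive for aligned moments).
F = 6(8.99×10⁹)(2.01×10⁻¹¹)(7.66×10⁻¹²)/(0.460)⁴ = 1.855×10⁻¹⁰ N.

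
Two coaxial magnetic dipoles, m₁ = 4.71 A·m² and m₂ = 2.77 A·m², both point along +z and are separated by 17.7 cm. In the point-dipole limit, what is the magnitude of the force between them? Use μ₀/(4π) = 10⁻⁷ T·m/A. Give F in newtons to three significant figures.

On-axis B of dipole 1: B = (μ₀/4π)·2m₁/r³. Force on dipole 2: F = m₂·dB/dr.
dB/dr = −(μ₀/4π)·6m₁/r⁴, so |F| = (μ₀/4π)·6m₁m₂/r⁴.
F = 6(10⁻⁷)(4.71)(2.77)/(0.177)⁴ = 0.007976 N.

F ≈ 0.00798 N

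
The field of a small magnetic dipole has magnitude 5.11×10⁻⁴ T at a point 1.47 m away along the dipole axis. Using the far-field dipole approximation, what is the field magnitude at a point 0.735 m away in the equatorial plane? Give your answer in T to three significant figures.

B ≈ 0.00204 T

Dipole fields scale as 1/r³ in the far field.
The axial field is twice the equatorial field at the same r, so the geometry factor is 1/2.
B₂ = B₁ · (1/2) · (r₁/r₂)³ = 5.11×10⁻⁴ · 0.5 · (1.47/0.735)³.
(r₁/r₂)³ = (2)³ = 8.
B₂ ≈ 0.002044 T.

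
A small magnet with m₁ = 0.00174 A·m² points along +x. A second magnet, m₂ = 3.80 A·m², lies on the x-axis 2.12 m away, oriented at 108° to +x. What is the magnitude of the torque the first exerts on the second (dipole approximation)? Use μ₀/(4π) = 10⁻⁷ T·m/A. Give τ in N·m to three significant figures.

τ ≈ 1.32×10⁻¹⁰ N·m

Dipole B is on the axis of dipole A, so B₁ there is axial: B₁ = (μ₀/4π)·2m₁/r³ along +x.
B₁ = 2(10⁻⁷)(0.00174)/(2.12)³ = 3.652×10⁻¹¹ T.
τ = m₂ B₁ sinθ.
τ = (3.80)(3.652×10⁻¹¹)·sin108° = 1.320×10⁻¹⁰ N·m.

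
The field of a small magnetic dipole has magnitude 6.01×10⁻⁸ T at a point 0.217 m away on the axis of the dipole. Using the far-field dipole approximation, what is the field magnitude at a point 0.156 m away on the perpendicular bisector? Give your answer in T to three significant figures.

Dipole fields scale as 1/r³ in the far field.
The axial field is twice the equatorial field at the same r, so the geometry factor is 1/2.
B₂ = B₁ · (1/2) · (r₁/r₂)³ = 6.01×10⁻⁸ · 0.5 · (0.217/0.156)³.
(r₁/r₂)³ = (1.391)³ = 2.692.
B₂ ≈ 8.088×10⁻⁸ T.

B ≈ 8.09×10⁻⁸ T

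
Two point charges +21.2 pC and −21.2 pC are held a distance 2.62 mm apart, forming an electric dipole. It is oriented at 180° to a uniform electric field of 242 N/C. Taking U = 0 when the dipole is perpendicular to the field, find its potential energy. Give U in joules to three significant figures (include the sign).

U ≈ 1.34×10⁻¹¹ J

Dipole moment p = qd = (2.12×10⁻¹¹ C)(0.00262 m) = 5.554×10⁻¹⁴ C·m.
U = −p·E = −pE cosθ.
U = −(5.554×10⁻¹⁴)(242)·cos180° = 1.344×10⁻¹¹ J.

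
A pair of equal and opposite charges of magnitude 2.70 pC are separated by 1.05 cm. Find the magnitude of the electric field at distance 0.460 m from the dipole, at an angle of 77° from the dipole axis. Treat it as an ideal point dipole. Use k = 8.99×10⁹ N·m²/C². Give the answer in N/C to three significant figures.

Dipole moment p = qd = (2.70×10⁻¹² C)(0.0105 m) = 2.835×10⁻¹⁴ C·m.
At angle θ the dipole field magnitude is E = (kp/r³)·√(1 + 3cos²θ).
kp/r³ = (8.99×10⁹)(2.835×10⁻¹⁴) / (0.460)³ = 0.002618 N/C.
√(1 + 3cos²77°) = √(1 + 3·0.0506) = √1.1518 ≈ 1.0732.
E ≈ 0.002618 × 1.073 = 0.002810 N/C.

E ≈ 0.00281 N/C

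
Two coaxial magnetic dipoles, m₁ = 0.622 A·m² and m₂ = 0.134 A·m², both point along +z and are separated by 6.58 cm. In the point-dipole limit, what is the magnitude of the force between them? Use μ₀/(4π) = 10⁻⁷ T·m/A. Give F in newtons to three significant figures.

F ≈ 0.00267 N

On-axis B of dipole 1: B = (μ₀/4π)·2m₁/r³. Force on dipole 2: F = m₂·dB/dr.
dB/dr = −(μ₀/4π)·6m₁/r⁴, so |F| = (μ₀/4π)·6m₁m₂/r⁴.
F = 6(10⁻⁷)(0.622)(0.134)/(0.0658)⁴ = 0.002668 N.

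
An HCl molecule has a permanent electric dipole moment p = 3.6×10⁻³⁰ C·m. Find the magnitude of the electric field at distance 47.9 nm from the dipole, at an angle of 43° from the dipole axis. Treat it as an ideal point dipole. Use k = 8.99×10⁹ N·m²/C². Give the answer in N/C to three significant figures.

E ≈ 475 N/C

At angle θ the dipole field magnitude is E = (kp/r³)·√(1 + 3cos²θ).
kp/r³ = (8.99×10⁹)(3.60×10⁻³⁰) / (4.79×10⁻⁸)³ = 294.5 N/C.
√(1 + 3cos²43°) = √(1 + 3·0.5349) = √2.6046 ≈ 1.6139.
E ≈ 294.5 × 1.614 = 475.3 N/C.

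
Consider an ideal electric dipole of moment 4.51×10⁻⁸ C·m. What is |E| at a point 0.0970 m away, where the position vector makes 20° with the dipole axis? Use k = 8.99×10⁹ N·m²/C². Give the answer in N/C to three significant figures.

E ≈ 8.49×10⁵ N/C

At angle θ the dipole field magnitude is E = (kp/r³)·√(1 + 3cos²θ).
kp/r³ = (8.99×10⁹)(4.51×10⁻⁸) / (0.0970)³ = 4.442×10⁵ N/C.
√(1 + 3cos²20°) = √(1 + 3·0.8830) = √3.6491 ≈ 1.9103.
E ≈ 4.442×10⁵ × 1.910 = 8.486×10⁵ N/C.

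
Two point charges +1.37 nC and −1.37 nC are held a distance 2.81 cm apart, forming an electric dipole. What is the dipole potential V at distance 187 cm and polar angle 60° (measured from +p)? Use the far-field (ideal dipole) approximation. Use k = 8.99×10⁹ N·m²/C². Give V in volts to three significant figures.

V ≈ 0.0495 V

Dipole moment p = qd = (1.37×10⁻⁹ C)(0.0281 m) = 3.85×10⁻¹¹ C·m.
The dipole potential is V = kp cosθ / r².
V = (8.99×10⁹)(3.85×10⁻¹¹)·cos60° / (1.87)² = 0.04949 V.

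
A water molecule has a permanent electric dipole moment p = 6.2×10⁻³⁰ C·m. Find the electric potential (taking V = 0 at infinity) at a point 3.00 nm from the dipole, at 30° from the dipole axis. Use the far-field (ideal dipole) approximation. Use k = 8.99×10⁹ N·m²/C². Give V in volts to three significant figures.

V ≈ 0.00536 V

The dipole potential is V = kp cosθ / r².
V = (8.99×10⁹)(6.20×10⁻³⁰)·cos30° / (3.00×10⁻⁹)² = 0.005363 V.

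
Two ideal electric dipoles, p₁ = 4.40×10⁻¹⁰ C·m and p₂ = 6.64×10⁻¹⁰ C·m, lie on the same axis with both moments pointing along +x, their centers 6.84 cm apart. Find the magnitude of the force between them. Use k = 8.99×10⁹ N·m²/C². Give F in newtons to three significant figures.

On-axis field of dipole 1 at distance r: E = 2kp₁/r³. Force on dipole 2 is F = p₂·dE/dr (gradient along axis).
dE/dr = −6kp₁/r⁴, so |F| = 6kp₁p₂/r⁴ (attractive for aligned moments).
F = 6(8.99×10⁹)(4.40×10⁻¹⁰)(6.64×10⁻¹⁰)/(0.0684)⁴ = 7.200×10⁻⁴ N.

F ≈ 7.20×10⁻⁴ N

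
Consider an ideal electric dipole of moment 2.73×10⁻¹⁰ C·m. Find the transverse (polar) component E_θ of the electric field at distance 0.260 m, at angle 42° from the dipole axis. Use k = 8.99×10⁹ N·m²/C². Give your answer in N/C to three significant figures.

For a dipole, E_θ = (kp sinθ)/r³.
kp/r³ = (8.99×10⁹)(2.73×10⁻¹⁰)/(0.260)³ = 139.6 N/C.
E_θ = 139.6·sin42° = 93.44 N/C.

E_θ ≈ 93.4 N/C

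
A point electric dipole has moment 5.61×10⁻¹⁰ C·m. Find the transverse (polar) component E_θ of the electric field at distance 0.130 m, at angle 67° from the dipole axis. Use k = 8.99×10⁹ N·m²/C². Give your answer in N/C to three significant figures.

For a dipole, E_θ = (kp sinθ)/r³.
kp/r³ = (8.99×10⁹)(5.61×10⁻¹⁰)/(0.130)³ = 2296 N/C.
E_θ = 2296·sin67° = 2113 N/C.

E_θ ≈ 2110 N/C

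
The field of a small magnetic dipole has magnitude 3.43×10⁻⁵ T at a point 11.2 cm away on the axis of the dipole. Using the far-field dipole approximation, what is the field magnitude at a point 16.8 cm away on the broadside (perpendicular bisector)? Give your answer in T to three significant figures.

Dipole fields scale as 1/r³ in the far field.
The axial field is twice the equatorial field at the same r, so the geometry factor is 1/2.
B₂ = B₁ · (1/2) · (r₁/r₂)³ = 3.43×10⁻⁵ · 0.5 · (11.2/16.8)³.
(r₁/r₂)³ = (0.6667)³ = 0.2963.
B₂ ≈ 5.081×10⁻⁶ T.

B ≈ 5.08×10⁻⁶ T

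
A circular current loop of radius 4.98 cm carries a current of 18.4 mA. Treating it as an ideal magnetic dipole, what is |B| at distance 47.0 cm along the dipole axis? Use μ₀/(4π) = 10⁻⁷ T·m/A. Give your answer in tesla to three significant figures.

B ≈ 2.76×10⁻¹⁰ T

Magnetic moment m = IA = Iπa² = (0.0184)·π·(0.0498)² = 1.434×10⁻⁴ A·m².
On axis B = (μ₀/4π)·2m/r³.
B = 2·(10⁻⁷)·(1.434×10⁻⁴) / (0.470)³ = 2.762×10⁻¹⁰ T.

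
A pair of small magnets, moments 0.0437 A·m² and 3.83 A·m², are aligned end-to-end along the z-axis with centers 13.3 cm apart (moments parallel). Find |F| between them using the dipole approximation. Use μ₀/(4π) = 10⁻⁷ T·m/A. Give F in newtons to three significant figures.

On-axis B of dipole 1: B = (μ₀/4π)·2m₁/r³. Force on dipole 2: F = m₂·dB/dr.
dB/dr = −(μ₀/4π)·6m₁/r⁴, so |F| = (μ₀/4π)·6m₁m₂/r⁴.
F = 6(10⁻⁷)(0.0437)(3.83)/(0.133)⁴ = 3.209×10⁻⁴ N.

F ≈ 3.21×10⁻⁴ N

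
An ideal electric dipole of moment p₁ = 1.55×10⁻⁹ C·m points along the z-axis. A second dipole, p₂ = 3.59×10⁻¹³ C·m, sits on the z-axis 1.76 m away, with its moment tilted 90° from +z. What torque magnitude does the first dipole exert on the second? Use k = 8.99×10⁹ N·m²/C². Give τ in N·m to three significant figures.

The second dipole sits on the axis of the first, so the field there is axial: E₁ = 2kp₁/r³ along +z.
E₁ = 2(8.99×10⁹)(1.55×10⁻⁹)/(1.76)³ = 5.112 N/C.
Torque on the second dipole: τ = p₂ E₁ sinθ.
τ = (3.59×10⁻¹³)(5.112)·sin90° = 1.835×10⁻¹² N·m.

τ ≈ 1.84×10⁻¹² N·m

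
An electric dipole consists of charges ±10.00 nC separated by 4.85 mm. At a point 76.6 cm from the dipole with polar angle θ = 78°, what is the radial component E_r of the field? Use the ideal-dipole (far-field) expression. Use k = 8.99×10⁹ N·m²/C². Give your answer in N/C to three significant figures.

E_r ≈ 0.403 N/C

Dipole moment p = qd = (1.00×10⁻⁸ C)(0.00485 m) = 4.85×10⁻¹¹ C·m.
For a dipole, E_r = (2kp cosθ)/r³.
kp/r³ = (8.99×10⁹)(4.85×10⁻¹¹)/(0.766)³ = 0.9701 N/C.
E_r = 2·0.9701·cos78° = 0.4034 N/C.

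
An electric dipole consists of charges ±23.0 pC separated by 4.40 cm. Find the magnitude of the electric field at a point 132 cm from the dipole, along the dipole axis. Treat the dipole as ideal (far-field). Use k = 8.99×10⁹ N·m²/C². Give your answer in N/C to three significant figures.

Dipole moment p = qd = (2.30×10⁻¹¹ C)(0.0440 m) = 1.012×10⁻¹² C·m.
On the dipole axis E = 2kp/r³.
E = 2·(8.99×10⁹)(1.012×10⁻¹²) / (1.32)³ = 0.007911 N/C.

E ≈ 0.00791 N/C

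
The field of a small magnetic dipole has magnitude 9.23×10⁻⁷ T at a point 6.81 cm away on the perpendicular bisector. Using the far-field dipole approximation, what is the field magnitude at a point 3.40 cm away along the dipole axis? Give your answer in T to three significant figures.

Dipole fields scale as 1/r³ in the far field.
The axial field is twice the equatorial field at the same r, so the geometry factor is 2/1.
B₂ = B₁ · (2/1) · (r₁/r₂)³ = 9.23×10⁻⁷ · 2 · (6.81/3.40)³.
(r₁/r₂)³ = (2.003)³ = 8.035.
B₂ ≈ 1.483×10⁻⁵ T.

B ≈ 1.48×10⁻⁵ T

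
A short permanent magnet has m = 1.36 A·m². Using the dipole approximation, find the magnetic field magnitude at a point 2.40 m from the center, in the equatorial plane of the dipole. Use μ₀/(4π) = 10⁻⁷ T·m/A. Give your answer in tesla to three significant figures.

B ≈ 9.84×10⁻⁹ T

In the equatorial plane B = (μ₀/4π)·m/r³ (half the axial value).
B = (10⁻⁷)·(1.36) / (2.40)³ = 9.838×10⁻⁹ T.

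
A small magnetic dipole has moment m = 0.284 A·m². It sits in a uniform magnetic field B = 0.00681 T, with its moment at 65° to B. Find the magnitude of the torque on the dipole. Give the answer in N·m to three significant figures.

τ ≈ 0.00175 N·m

Torque on a magnetic dipole: τ = mB sinθ.
τ = (0.284)(0.00681)·sin65° = 0.001753 N·m.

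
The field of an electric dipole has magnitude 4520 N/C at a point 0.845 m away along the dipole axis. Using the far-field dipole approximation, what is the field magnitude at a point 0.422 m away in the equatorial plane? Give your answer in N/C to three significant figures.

E ≈ 1.81×10⁴ N/C

Dipole fields scale as 1/r³ in the far field.
The axial field is twice the equatorial field at the same r, so the geometry factor is 1/2.
E₂ = E₁ · (1/2) · (r₁/r₂)³ = 4520 · 0.5 · (0.845/0.422)³.
(r₁/r₂)³ = (2.002)³ = 8.028.
E₂ ≈ 1.814×10⁴ N/C.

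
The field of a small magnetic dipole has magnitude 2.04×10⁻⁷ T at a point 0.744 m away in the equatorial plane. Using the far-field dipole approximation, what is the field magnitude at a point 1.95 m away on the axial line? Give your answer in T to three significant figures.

Dipole fields scale as 1/r³ in the far field.
The axial field is twice the equatorial field at the same r, so the geometry factor is 2/1.
B₂ = B₁ · (2/1) · (r₁/r₂)³ = 2.04×10⁻⁷ · 2 · (0.744/1.95)³.
(r₁/r₂)³ = (0.3815)³ = 0.05554.
B₂ ≈ 2.266×10⁻⁸ T.

B ≈ 2.27×10⁻⁸ T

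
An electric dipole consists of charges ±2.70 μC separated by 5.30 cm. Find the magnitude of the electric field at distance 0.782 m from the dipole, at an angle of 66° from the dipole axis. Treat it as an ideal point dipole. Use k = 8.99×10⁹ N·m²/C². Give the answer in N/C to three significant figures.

E ≈ 3290 N/C

Dipole moment p = qd = (2.70×10⁻⁶ C)(0.0530 m) = 1.431×10⁻⁷ C·m.
At angle θ the dipole field magnitude is E = (kp/r³)·√(1 + 3cos²θ).
kp/r³ = (8.99×10⁹)(1.431×10⁻⁷) / (0.782)³ = 2690 N/C.
√(1 + 3cos²66°) = √(1 + 3·0.1654) = √1.4963 ≈ 1.2232.
E ≈ 2690 × 1.223 = 3291 N/C.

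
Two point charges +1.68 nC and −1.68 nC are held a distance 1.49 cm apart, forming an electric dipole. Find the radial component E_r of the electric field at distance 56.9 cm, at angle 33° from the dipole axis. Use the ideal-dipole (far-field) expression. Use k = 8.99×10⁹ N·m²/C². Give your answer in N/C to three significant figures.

E_r ≈ 2.05 N/C

Dipole moment p = qd = (1.68×10⁻⁹ C)(0.0149 m) = 2.503×10⁻¹¹ C·m.
For a dipole, E_r = (2kp cosθ)/r³.
kp/r³ = (8.99×10⁹)(2.503×10⁻¹¹)/(0.569)³ = 1.221 N/C.
E_r = 2·1.221·cos33° = 2.049 N/C.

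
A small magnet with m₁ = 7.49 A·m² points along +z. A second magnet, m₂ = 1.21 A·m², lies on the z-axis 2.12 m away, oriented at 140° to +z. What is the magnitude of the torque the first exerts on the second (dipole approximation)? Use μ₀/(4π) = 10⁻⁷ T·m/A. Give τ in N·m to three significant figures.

τ ≈ 1.22×10⁻⁷ N·m

Dipole B is on the axis of dipole A, so B₁ there is axial: B₁ = (μ₀/4π)·2m₁/r³ along +z.
B₁ = 2(10⁻⁷)(7.49)/(2.12)³ = 1.572×10⁻⁷ T.
τ = m₂ B₁ sinθ.
τ = (1.21)(1.572×10⁻⁷)·sin140° = 1.223×10⁻⁷ N·m.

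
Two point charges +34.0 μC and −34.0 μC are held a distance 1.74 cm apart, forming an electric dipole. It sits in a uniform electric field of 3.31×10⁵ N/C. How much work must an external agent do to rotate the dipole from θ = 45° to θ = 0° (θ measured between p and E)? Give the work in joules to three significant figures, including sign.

W ≈ -0.0574 J

Dipole moment p = qd = (3.40×10⁻⁵ C)(0.0174 m) = 5.916×10⁻⁷ C·m.
W_ext = ΔU = U(θ₂) − U(θ₁) = −pE cosθ₂ − (−pE cosθ₁) = pE(cosθ₁ − cosθ₂).
W = (5.916×10⁻⁷)(3.31×10⁵)·(cos45° − cos0°) = (0.1958)·(-0.2929) = -0.05735 J.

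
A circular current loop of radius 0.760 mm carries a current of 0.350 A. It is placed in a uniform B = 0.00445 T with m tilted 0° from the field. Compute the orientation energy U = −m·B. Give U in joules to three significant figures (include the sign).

Magnetic moment m = IA = Iπa² = (0.350)·π·(7.60×10⁻⁴)² = 6.351×10⁻⁷ A·m².
U = −m·B = −mB cosθ.
U = −(6.351×10⁻⁷)(0.00445)·cos0° = -2.826×10⁻⁹ J.

U ≈ -2.83×10⁻⁹ J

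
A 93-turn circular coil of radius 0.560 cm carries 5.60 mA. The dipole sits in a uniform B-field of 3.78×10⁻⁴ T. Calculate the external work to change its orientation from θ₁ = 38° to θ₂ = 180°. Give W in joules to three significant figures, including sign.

m = NIA = NIπa² = 93·(0.00560)·π·(0.00560)² = 5.131×10⁻⁵ A·m².
W_ext = ΔU = −mB cosθ₂ + mB cosθ₁ = mB(cosθ₁ − cosθ₂).
W = (5.131×10⁻⁵)(3.78×10⁻⁴)·(cos38° − cos180°) = (1.940×10⁻⁸)·(+1.7880) = 3.468×10⁻⁸ J.

W ≈ 3.47×10⁻⁸ J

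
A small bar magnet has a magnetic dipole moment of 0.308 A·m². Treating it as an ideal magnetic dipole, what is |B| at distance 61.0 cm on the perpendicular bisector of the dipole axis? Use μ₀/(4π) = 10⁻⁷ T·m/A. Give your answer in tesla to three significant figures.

In the equatorial plane B = (μ₀/4π)·m/r³ (half the axial value).
B = (10⁻⁷)·(0.308) / (0.610)³ = 1.357×10⁻⁷ T.

B ≈ 1.36×10⁻⁷ T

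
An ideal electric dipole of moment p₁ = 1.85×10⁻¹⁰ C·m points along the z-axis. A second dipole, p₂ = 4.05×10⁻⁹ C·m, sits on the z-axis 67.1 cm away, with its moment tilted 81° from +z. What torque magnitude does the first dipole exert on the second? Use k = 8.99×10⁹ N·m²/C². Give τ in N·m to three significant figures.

τ ≈ 4.40×10⁻⁸ N·m

The second dipole sits on the axis of the first, so the field there is axial: E₁ = 2kp₁/r³ along +z.
E₁ = 2(8.99×10⁹)(1.85×10⁻¹⁰)/(0.671)³ = 11.01 N/C.
Torque on the second dipole: τ = p₂ E₁ sinθ.
τ = (4.05×10⁻⁹)(11.01)·sin81° = 4.404×10⁻⁸ N·m.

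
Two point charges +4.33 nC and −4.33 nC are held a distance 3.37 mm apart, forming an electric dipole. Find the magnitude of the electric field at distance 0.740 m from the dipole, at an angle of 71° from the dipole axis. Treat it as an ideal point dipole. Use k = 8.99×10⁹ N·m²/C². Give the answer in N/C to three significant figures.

E ≈ 0.372 N/C

Dipole moment p = qd = (4.33×10⁻⁹ C)(0.00337 m) = 1.459×10⁻¹¹ C·m.
At angle θ the dipole field magnitude is E = (kp/r³)·√(1 + 3cos²θ).
kp/r³ = (8.99×10⁹)(1.459×10⁻¹¹) / (0.740)³ = 0.3237 N/C.
√(1 + 3cos²71°) = √(1 + 3·0.1060) = √1.3180 ≈ 1.1480.
E ≈ 0.3237 × 1.148 = 0.3716 N/C.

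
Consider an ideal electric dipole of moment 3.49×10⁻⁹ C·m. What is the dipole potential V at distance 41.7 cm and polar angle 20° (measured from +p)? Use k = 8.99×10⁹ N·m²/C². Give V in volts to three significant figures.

V ≈ 170 V

The dipole potential is V = kp cosθ / r².
V = (8.99×10⁹)(3.49×10⁻⁹)·cos20° / (0.417)² = 169.6 V.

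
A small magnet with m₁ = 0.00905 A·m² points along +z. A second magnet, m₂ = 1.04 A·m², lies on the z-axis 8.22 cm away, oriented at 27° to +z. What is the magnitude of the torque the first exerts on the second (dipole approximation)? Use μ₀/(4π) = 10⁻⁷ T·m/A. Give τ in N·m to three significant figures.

Dipole B is on the axis of dipole A, so B₁ there is axial: B₁ = (μ₀/4π)·2m₁/r³ along +z.
B₁ = 2(10⁻⁷)(0.00905)/(0.0822)³ = 3.259×10⁻⁶ T.
τ = m₂ B₁ sinθ.
τ = (1.04)(3.259×10⁻⁶)·sin27° = 1.539×10⁻⁶ N·m.

τ ≈ 1.54×10⁻⁶ N·m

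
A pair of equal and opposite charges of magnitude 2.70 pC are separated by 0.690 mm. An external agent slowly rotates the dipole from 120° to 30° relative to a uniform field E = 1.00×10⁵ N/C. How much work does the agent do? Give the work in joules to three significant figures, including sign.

W ≈ -2.54×10⁻¹⁰ J

Dipole moment p = qd = (2.70×10⁻¹² C)(6.90×10⁻⁴ m) = 1.863×10⁻¹⁵ C·m.
W_ext = ΔU = U(θ₂) − U(θ₁) = −pE cosθ₂ − (−pE cosθ₁) = pE(cosθ₁ − cosθ₂).
W = (1.863×10⁻¹⁵)(1.00×10⁵)·(cos120° − cos30°) = (1.863×10⁻¹⁰)·(-1.3660) = -2.545×10⁻¹⁰ J.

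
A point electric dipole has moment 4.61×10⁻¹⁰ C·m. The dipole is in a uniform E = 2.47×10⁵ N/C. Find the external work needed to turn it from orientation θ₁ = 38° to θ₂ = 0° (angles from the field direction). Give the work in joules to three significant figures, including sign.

W_ext = ΔU = U(θ₂) − U(θ₁) = −pE cosθ₂ − (−pE cosθ₁) = pE(cosθ₁ − cosθ₂).
W = (4.61×10⁻¹⁰)(2.47×10⁵)·(cos38° − cos0°) = (1.139×10⁻⁴)·(-0.2120) = -2.414×10⁻⁵ J.

W ≈ -2.41×10⁻⁵ J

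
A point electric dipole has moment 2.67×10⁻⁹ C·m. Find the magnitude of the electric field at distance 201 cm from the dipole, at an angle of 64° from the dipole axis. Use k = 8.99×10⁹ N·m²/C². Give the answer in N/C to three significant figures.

At angle θ the dipole field magnitude is E = (kp/r³)·√(1 + 3cos²θ).
kp/r³ = (8.99×10⁹)(2.67×10⁻⁹) / (2.01)³ = 2.956 N/C.
√(1 + 3cos²64°) = √(1 + 3·0.1922) = √1.5765 ≈ 1.2556.
E ≈ 2.956 × 1.256 = 3.711 N/C.

E ≈ 3.71 N/C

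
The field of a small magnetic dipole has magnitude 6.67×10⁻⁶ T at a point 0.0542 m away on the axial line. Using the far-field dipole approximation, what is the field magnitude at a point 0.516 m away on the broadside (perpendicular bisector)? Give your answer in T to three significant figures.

B ≈ 3.86×10⁻⁹ T

Dipole fields scale as 1/r³ in the far field.
The axial field is twice the equatorial field at the same r, so the geometry factor is 1/2.
B₂ = B₁ · (1/2) · (r₁/r₂)³ = 6.67×10⁻⁶ · 0.5 · (0.0542/0.516)³.
(r₁/r₂)³ = (0.105)³ = 0.001159.
B₂ ≈ 3.865×10⁻⁹ T.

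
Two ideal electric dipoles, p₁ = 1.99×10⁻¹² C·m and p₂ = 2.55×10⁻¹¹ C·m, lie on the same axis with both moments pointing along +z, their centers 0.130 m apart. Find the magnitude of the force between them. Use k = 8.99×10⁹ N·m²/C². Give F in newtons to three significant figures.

On-axis field of dipole 1 at distance r: E = 2kp₁/r³. Force on dipole 2 is F = p₂·dE/dr (gradient along axis).
dE/dr = −6kp₁/r⁴, so |F| = 6kp₁p₂/r⁴ (attractive for aligned moments).
F = 6(8.99×10⁹)(1.99×10⁻¹²)(2.55×10⁻¹¹)/(0.130)⁴ = 9.584×10⁻⁹ N.

F ≈ 9.58×10⁻⁹ N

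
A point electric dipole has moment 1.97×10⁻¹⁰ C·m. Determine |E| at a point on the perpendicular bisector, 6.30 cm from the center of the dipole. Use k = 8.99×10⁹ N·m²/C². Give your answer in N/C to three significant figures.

On the perpendicular bisector E = kp/r³ (half the axial value at the same distance).
E = (8.99×10⁹)(1.97×10⁻¹⁰) / (0.0630)³ = 7083 N/C.

E ≈ 7080 N/C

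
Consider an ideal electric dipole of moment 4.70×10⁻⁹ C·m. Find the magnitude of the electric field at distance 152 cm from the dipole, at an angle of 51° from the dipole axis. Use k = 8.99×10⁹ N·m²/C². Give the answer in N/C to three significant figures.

E ≈ 17.8 N/C

At angle θ the dipole field magnitude is E = (kp/r³)·√(1 + 3cos²θ).
kp/r³ = (8.99×10⁹)(4.70×10⁻⁹) / (1.52)³ = 12.03 N/C.
√(1 + 3cos²51°) = √(1 + 3·0.3960) = √2.1881 ≈ 1.4792.
E ≈ 12.03 × 1.479 = 17.80 N/C.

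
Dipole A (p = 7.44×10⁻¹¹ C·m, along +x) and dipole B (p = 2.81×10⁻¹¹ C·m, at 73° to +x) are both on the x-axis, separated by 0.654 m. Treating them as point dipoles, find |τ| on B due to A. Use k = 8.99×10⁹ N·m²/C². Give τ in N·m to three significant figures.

τ ≈ 1.29×10⁻¹⁰ N·m

The second dipole sits on the axis of the first, so the field there is axial: E₁ = 2kp₁/r³ along +x.
E₁ = 2(8.99×10⁹)(7.44×10⁻¹¹)/(0.654)³ = 4.782 N/C.
Torque on the second dipole: τ = p₂ E₁ sinθ.
τ = (2.81×10⁻¹¹)(4.782)·sin73° = 1.285×10⁻¹⁰ N·m.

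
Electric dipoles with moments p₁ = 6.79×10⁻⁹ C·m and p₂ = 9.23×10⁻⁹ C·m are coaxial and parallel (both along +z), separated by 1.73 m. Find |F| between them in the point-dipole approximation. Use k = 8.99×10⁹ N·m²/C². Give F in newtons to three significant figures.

On-axis field of dipole 1 at distance r: E = 2kp₁/r³. Force on dipole 2 is F = p₂·dE/dr (gradient along axis).
dE/dr = −6kp₁/r⁴, so |F| = 6kp₁p₂/r⁴ (attractive for aligned moments).
F = 6(8.99×10⁹)(6.79×10⁻⁹)(9.23×10⁻⁹)/(1.73)⁴ = 3.774×10⁻⁷ N.

F ≈ 3.77×10⁻⁷ N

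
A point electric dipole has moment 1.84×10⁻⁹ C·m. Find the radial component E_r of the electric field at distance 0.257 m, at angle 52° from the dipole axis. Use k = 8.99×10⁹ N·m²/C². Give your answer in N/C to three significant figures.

For a dipole, E_r = (2kp cosθ)/r³.
kp/r³ = (8.99×10⁹)(1.84×10⁻⁹)/(0.257)³ = 974.5 N/C.
E_r = 2·974.5·cos52° = 1200 N/C.

E_r ≈ 1200 N/C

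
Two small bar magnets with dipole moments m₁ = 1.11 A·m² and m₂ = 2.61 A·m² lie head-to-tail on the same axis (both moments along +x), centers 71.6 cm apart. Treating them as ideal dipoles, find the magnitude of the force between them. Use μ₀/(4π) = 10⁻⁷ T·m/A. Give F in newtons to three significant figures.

On-axis B of dipole 1: B = (μ₀/4π)·2m₁/r³. Force on dipole 2: F = m₂·dB/dr.
dB/dr = −(μ₀/4π)·6m₁/r⁴, so |F| = (μ₀/4π)·6m₁m₂/r⁴.
F = 6(10⁻⁷)(1.11)(2.61)/(0.716)⁴ = 6.614×10⁻⁶ N.

F ≈ 6.61×10⁻⁶ N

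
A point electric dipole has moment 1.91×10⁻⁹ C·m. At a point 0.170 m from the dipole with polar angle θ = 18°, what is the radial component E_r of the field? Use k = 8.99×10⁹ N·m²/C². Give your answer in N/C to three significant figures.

For a dipole, E_r = (2kp cosθ)/r³.
kp/r³ = (8.99×10⁹)(1.91×10⁻⁹)/(0.170)³ = 3495 N/C.
E_r = 2·3495·cos18° = 6648 N/C.

E_r ≈ 6650 N/C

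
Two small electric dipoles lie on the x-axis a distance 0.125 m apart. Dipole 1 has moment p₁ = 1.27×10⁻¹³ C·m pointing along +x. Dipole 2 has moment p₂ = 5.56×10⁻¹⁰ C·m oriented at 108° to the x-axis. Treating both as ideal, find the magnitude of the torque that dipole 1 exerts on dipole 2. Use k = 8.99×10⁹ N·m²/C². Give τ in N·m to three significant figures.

The second dipole sits on the axis of the first, so the field there is axial: E₁ = 2kp₁/r³ along +x.
E₁ = 2(8.99×10⁹)(1.27×10⁻¹³)/(0.125)³ = 1.169 N/C.
Torque on the second dipole: τ = p₂ E₁ sinθ.
τ = (5.56×10⁻¹⁰)(1.169)·sin108° = 6.182×10⁻¹⁰ N·m.

τ ≈ 6.18×10⁻¹⁰ N·m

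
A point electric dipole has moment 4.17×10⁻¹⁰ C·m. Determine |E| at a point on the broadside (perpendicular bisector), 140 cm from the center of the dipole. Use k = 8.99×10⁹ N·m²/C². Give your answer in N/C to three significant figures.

On the perpendicular bisector E = kp/r³ (half the axial value at the same distance).
E = (8.99×10⁹)(4.17×10⁻¹⁰) / (1.40)³ = 1.366 N/C.

E ≈ 1.37 N/C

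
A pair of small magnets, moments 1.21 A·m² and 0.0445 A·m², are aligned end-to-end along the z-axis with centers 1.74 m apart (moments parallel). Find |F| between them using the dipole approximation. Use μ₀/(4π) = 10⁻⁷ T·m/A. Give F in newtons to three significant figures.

On-axis B of dipole 1: B = (μ₀/4π)·2m₁/r³. Force on dipole 2: F = m₂·dB/dr.
dB/dr = −(μ₀/4π)·6m₁/r⁴, so |F| = (μ₀/4π)·6m₁m₂/r⁴.
F = 6(10⁻⁷)(1.21)(0.0445)/(1.74)⁴ = 3.525×10⁻⁹ N.

F ≈ 3.52×10⁻⁹ N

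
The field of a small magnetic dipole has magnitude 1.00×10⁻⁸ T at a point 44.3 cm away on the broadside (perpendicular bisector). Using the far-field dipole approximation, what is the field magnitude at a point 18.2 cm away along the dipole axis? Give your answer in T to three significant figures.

B ≈ 2.88×10⁻⁷ T

Dipole fields scale as 1/r³ in the far field.
The axial field is twice the equatorial field at the same r, so the geometry factor is 2/1.
B₂ = B₁ · (2/1) · (r₁/r₂)³ = 1.00×10⁻⁸ · 2 · (44.3/18.2)³.
(r₁/r₂)³ = (2.434)³ = 14.42.
B₂ ≈ 2.884×10⁻⁷ T.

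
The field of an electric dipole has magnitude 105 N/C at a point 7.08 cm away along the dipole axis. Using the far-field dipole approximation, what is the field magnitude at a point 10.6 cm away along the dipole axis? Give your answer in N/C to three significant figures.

E ≈ 31.3 N/C

Dipole fields scale as 1/r³ in the far field; the geometry is the same at both points.
E₂ = E₁ · (r₁/r₂)³ = 105 · (7.08/10.6)³.
(r₁/r₂)³ = (0.6679)³ = 0.298.
E₂ ≈ 31.29 N/C.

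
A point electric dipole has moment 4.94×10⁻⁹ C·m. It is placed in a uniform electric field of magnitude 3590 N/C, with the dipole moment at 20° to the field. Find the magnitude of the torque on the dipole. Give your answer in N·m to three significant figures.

Torque on an electric dipole: τ = pE sinθ.
τ = (4.94×10⁻⁹)(3590)·sin20° = 6.066×10⁻⁶ N·m.

τ ≈ 6.07×10⁻⁶ N·m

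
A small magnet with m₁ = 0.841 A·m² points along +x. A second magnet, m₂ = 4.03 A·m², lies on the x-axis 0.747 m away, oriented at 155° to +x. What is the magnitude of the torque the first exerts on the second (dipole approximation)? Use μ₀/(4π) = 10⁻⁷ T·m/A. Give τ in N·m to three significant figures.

Dipole B is on the axis of dipole A, so B₁ there is axial: B₁ = (μ₀/4π)·2m₁/r³ along +x.
B₁ = 2(10⁻⁷)(0.841)/(0.747)³ = 4.035×10⁻⁷ T.
τ = m₂ B₁ sinθ.
τ = (4.03)(4.035×10⁻⁷)·sin155° = 6.873×10⁻⁷ N·m.

τ ≈ 6.87×10⁻⁷ N·m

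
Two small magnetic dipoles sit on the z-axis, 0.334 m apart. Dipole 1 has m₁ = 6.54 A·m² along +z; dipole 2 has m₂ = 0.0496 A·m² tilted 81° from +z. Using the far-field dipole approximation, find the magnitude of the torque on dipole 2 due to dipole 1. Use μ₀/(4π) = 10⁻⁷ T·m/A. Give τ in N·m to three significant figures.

τ ≈ 1.72×10⁻⁶ N·m

Dipole B is on the axis of dipole A, so B₁ there is axial: B₁ = (μ₀/4π)·2m₁/r³ along +z.
B₁ = 2(10⁻⁷)(6.54)/(0.334)³ = 3.510×10⁻⁵ T.
τ = m₂ B₁ sinθ.
τ = (0.0496)(3.510×10⁻⁵)·sin81° = 1.720×10⁻⁶ N·m.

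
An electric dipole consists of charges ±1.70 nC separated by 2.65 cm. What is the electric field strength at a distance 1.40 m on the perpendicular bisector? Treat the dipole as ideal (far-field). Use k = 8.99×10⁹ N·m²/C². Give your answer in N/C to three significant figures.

Dipole moment p = qd = (1.70×10⁻⁹ C)(0.0265 m) = 4.505×10⁻¹¹ C·m.
In the equatorial plane E = kp/r³.
E = (8.99×10⁹)(4.505×10⁻¹¹) / (1.40)³ = 0.1476 N/C.

E ≈ 0.148 N/C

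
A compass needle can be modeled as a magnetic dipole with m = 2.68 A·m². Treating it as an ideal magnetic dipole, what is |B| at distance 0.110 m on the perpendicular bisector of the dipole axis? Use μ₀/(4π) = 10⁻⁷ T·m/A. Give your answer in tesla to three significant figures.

B ≈ 2.01×10⁻⁴ T

In the equatorial plane B = (μ₀/4π)·m/r³ (half the axial value).
B = (10⁻⁷)·(2.68) / (0.110)³ = 2.014×10⁻⁴ T.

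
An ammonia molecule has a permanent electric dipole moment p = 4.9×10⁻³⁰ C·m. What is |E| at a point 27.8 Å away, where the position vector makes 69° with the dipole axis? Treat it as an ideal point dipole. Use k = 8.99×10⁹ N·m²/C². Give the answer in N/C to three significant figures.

E ≈ 2.41×10⁶ N/C

At angle θ the dipole field magnitude is E = (kp/r³)·√(1 + 3cos²θ).
kp/r³ = (8.99×10⁹)(4.90×10⁻³⁰) / (2.78×10⁻⁹)³ = 2.050×10⁶ N/C.
√(1 + 3cos²69°) = √(1 + 3·0.1284) = √1.3853 ≈ 1.1770.
E ≈ 2.050×10⁶ × 1.177 = 2.413×10⁶ N/C.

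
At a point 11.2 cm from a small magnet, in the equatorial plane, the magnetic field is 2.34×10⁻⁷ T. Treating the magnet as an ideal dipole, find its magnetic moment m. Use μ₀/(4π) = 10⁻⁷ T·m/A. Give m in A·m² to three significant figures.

In the equatorial plane B = (μ₀/4π)·m/r³, so m = Br³·4π/(μ₀).
m = (2.34×10⁻⁷)·(0.112)³ / (10⁻⁷) = 0.003288 A·m².

m ≈ 0.00329 A·m²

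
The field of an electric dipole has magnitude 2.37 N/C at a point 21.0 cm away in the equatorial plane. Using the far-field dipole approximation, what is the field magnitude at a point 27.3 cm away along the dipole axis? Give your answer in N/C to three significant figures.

E ≈ 2.16 N/C

Dipole fields scale as 1/r³ in the far field.
The axial field is twice the equatorial field at the same r, so the geometry factor is 2/1.
E₂ = E₁ · (2/1) · (r₁/r₂)³ = 2.37 · 2 · (21.0/27.3)³.
(r₁/r₂)³ = (0.7692)³ = 0.4552.
E₂ ≈ 2.157 N/C.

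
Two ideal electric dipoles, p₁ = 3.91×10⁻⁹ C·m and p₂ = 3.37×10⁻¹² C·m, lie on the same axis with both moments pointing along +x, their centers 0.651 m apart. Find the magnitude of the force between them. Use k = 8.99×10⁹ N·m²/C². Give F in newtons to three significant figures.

On-axis field of dipole 1 at distance r: E = 2kp₁/r³. Force on dipole 2 is F = p₂·dE/dr (gradient along axis).
dE/dr = −6kp₁/r⁴, so |F| = 6kp₁p₂/r⁴ (attractive for aligned moments).
F = 6(8.99×10⁹)(3.91×10⁻⁹)(3.37×10⁻¹²)/(0.651)⁴ = 3.957×10⁻⁹ N.

F ≈ 3.96×10⁻⁹ N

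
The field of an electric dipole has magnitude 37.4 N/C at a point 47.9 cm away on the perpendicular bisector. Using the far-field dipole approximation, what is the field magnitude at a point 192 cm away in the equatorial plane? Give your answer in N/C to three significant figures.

E ≈ 0.581 N/C

Dipole fields scale as 1/r³ in the far field; the geometry is the same at both points.
E₂ = E₁ · (r₁/r₂)³ = 37.4 · (47.9/192)³.
(r₁/r₂)³ = (0.2495)³ = 0.01553.
E₂ ≈ 0.5807 N/C.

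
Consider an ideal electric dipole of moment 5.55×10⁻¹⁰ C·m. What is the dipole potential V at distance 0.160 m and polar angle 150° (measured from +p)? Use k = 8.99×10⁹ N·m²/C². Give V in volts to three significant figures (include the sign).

The dipole potential is V = kp cosθ / r².
V = (8.99×10⁹)(5.55×10⁻¹⁰)·cos150° / (0.160)² = -168.8 V.

V ≈ -169 V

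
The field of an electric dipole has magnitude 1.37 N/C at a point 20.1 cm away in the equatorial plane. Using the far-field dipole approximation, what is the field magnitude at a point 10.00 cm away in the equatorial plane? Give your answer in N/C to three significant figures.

Dipole fields scale as 1/r³ in the far field; the geometry is the same at both points.
E₂ = E₁ · (r₁/r₂)³ = 1.37 · (20.1/10.00)³.
(r₁/r₂)³ = (2.01)³ = 8.121.
E₂ ≈ 11.13 N/C.

E ≈ 11.1 N/C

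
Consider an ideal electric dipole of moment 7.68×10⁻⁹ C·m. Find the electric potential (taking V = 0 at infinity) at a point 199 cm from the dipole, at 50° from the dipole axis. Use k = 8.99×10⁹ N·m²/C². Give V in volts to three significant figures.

V ≈ 11.2 V

The dipole potential is V = kp cosθ / r².
V = (8.99×10⁹)(7.68×10⁻⁹)·cos50° / (1.99)² = 11.21 V.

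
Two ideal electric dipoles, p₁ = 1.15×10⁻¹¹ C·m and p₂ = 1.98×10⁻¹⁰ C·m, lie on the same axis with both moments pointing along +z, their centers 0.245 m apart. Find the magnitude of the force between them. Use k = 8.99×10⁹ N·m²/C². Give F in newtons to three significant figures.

On-axis field of dipole 1 at distance r: E = 2kp₁/r³. Force on dipole 2 is F = p₂·dE/dr (gradient along axis).
dE/dr = −6kp₁/r⁴, so |F| = 6kp₁p₂/r⁴ (attractive for aligned moments).
F = 6(8.99×10⁹)(1.15×10⁻¹¹)(1.98×10⁻¹⁰)/(0.245)⁴ = 3.409×10⁻⁸ N.

F ≈ 3.41×10⁻⁸ N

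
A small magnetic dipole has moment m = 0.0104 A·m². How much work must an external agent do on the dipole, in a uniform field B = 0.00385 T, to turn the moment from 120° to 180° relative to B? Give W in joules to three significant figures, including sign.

W ≈ 2.00×10⁻⁵ J

W_ext = ΔU = −mB cosθ₂ + mB cosθ₁ = mB(cosθ₁ − cosθ₂).
W = (0.0104)(0.00385)·(cos120° − cos180°) = (4.004×10⁻⁵)·(+0.5000) = 2.002×10⁻⁵ J.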